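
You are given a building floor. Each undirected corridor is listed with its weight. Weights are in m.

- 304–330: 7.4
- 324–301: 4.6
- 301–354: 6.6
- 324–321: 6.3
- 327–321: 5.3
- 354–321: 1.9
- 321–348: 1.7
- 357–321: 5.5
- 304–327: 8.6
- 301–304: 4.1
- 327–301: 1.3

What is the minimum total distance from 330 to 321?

18.1 m

Enumerating some paths:
330 - 304 - 327 - 321: 7.4+8.6+5.3 = 21.3
330 - 304 - 301 - 327 - 321: 7.4+4.1+1.3+5.3 = 18.1
330 - 304 - 301 - 354 - 321: 7.4+4.1+6.6+1.9 = 20
The minimum is 18.1 m via 330 - 304 - 301 - 327 - 321.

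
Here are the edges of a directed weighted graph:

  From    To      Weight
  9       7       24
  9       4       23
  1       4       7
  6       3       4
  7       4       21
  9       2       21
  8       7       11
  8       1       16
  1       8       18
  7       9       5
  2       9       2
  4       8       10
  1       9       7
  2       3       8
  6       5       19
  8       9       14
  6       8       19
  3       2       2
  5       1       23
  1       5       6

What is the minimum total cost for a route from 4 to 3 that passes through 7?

55

Best 4 to 7: 4 → 8 → 7 costing 21
Shortest 7→3: 7 → 9 → 2 → 3 = 34
Total via 7: 21 + 34 = 55.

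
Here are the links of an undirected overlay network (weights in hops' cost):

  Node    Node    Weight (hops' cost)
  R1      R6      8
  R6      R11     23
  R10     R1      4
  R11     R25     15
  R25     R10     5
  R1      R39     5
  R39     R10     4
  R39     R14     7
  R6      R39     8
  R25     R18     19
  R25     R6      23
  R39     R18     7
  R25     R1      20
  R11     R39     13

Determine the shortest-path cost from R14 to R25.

16 hops' cost

Settle nodes by increasing distance from R14:
R14: 0
R39: 7  (via R14)
R10: 11  (via R39)
R1: 12  (via R39)
R18: 14  (via R39)
R6: 15  (via R39)
R25: 16  (via R10)
Shortest route: R14–R39–R10–R25 = 16 hops' cost.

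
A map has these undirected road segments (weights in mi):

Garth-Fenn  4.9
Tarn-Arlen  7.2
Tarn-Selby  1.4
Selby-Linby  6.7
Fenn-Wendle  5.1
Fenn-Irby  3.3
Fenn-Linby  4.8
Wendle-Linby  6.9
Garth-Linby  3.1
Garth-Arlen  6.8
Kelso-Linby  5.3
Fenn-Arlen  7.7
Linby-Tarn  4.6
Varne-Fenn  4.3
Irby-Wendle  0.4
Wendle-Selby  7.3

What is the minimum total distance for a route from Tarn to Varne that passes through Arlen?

19.2 mi

Best Tarn to Arlen: Tarn → Arlen costing 7.2
Shortest Arlen→Varne: Arlen → Fenn → Varne = 12
Total via Arlen: 7.2 + 12 = 19.2 mi.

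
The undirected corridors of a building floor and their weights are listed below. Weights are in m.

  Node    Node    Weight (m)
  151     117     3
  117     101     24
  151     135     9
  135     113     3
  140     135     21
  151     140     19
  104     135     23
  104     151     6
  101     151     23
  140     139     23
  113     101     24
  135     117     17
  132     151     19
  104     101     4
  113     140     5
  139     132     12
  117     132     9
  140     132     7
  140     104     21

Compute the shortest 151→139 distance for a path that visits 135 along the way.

Best 151 to 135: 151–135 costing 9
Shortest 135→139: 135–113–140–132–139 = 27
Total via 135: 9 + 27 = 36 m.

36 m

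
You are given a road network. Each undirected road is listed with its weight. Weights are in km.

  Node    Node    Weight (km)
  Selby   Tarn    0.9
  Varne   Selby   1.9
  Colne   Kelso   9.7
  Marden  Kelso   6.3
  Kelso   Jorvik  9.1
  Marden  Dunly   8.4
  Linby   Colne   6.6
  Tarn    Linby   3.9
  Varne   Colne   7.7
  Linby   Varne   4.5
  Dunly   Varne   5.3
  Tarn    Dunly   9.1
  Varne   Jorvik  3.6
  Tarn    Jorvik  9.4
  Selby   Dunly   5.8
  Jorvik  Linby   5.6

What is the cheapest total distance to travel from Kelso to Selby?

Candidate routes:
Kelso → Jorvik → Varne → Selby: 9.1+3.6+1.9 = 14.6
Kelso → Colne → Varne → Selby: 9.7+7.7+1.9 = 19.3
Cheapest is Kelso → Jorvik → Varne → Selby at 14.6 km.

14.6 km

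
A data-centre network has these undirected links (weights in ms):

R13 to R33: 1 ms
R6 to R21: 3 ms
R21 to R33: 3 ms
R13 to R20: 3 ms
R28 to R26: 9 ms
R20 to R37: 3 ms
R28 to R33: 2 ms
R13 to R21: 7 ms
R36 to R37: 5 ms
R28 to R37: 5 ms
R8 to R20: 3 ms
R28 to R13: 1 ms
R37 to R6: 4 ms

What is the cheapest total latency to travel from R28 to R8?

Enumerating some paths:
R28 - R37 - R20 - R8: 5+3+3 = 11
R28 - R33 - R13 - R20 - R8: 2+1+3+3 = 9
R28 - R13 - R20 - R8: 1+3+3 = 7
Cheapest is R28 - R13 - R20 - R8 at 7 ms.

7 ms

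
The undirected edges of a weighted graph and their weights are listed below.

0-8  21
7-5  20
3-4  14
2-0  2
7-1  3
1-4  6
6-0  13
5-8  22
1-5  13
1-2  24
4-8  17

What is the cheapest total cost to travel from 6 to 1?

39

Candidate routes:
6 → 0 → 2 → 1: 13+2+24 = 39
6 → 0 → 8 → 4 → 1: 13+21+17+6 = 57
6 → 0 → 8 → 5 → 1: 13+21+22+13 = 69
Cheapest is 6 → 0 → 2 → 1 at 39.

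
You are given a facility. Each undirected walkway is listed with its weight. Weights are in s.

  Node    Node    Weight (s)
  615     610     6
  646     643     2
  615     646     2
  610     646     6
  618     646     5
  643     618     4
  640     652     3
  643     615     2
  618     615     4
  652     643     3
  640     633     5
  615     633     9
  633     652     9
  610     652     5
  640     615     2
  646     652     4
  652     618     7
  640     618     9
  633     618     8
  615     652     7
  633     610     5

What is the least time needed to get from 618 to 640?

Running Dijkstra from 618:
618: 0
615: 4  (via 618)
643: 4  (via 618)
646: 5  (via 618)
640: 6  (via 615)
Shortest route: 618–615–640 = 6 s.

6 s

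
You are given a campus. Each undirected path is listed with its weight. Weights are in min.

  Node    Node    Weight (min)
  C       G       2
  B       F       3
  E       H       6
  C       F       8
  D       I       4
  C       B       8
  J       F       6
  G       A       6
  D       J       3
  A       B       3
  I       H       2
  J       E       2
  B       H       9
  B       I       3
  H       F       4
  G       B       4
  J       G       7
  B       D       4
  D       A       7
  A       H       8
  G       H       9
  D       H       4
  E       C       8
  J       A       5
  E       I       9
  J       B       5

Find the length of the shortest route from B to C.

6 min

Enumerating some paths:
B - C: 8 = 8
B - G - C: 4+2 = 6
The minimum is 6 min via B - G - C.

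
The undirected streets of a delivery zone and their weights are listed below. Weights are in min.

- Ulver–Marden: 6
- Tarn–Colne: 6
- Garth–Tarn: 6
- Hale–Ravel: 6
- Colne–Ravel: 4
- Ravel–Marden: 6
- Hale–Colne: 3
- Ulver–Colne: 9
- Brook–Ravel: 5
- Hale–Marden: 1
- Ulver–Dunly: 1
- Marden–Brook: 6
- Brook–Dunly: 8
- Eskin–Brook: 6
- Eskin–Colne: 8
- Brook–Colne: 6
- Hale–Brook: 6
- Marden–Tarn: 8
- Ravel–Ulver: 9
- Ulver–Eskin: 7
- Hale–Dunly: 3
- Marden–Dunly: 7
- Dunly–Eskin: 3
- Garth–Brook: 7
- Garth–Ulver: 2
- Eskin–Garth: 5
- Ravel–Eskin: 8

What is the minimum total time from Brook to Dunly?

Candidate routes:
Brook - Hale - Dunly: 6+3 = 9
Brook - Dunly: 8 = 8
Brook - Garth - Ulver - Dunly: 7+2+1 = 10
Brook - Eskin - Dunly: 6+3 = 9
The minimum is 8 min via Brook - Dunly.

8 min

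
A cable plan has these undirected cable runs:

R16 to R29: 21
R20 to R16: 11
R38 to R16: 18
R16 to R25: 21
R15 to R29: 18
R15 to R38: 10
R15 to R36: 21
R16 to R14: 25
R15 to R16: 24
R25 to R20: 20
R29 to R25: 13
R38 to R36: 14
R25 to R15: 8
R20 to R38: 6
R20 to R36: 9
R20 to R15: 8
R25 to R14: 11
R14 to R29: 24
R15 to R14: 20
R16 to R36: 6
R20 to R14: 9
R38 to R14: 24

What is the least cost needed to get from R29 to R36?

Enumerating some paths:
R29–R25–R15–R20–R36: 13+8+8+9 = 38
R29–R15–R20–R36: 18+8+9 = 35
R29–R16–R36: 21+6 = 27
R29–R15–R36: 18+21 = 39
Cheapest is R29–R16–R36 at 27.

27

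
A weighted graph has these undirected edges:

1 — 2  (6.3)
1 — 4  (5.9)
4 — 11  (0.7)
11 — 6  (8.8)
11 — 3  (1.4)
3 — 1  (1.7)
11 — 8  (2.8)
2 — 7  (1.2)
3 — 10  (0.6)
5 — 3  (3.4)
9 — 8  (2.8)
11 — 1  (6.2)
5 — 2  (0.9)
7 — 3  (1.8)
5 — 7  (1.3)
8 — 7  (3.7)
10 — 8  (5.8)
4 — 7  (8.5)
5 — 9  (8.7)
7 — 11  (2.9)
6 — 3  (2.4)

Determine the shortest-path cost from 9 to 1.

Settle nodes by increasing distance from 9:
9: 0
8: 2.8  (via 9)
11: 5.6  (via 8)
4: 6.3  (via 11)
7: 6.5  (via 8)
3: 7  (via 11)
10: 7.6  (via 3)
2: 7.7  (via 7)
5: 7.8  (via 7)
1: 8.7  (via 3)
Shortest route: 9–8–11–3–1 = 8.7.

8.7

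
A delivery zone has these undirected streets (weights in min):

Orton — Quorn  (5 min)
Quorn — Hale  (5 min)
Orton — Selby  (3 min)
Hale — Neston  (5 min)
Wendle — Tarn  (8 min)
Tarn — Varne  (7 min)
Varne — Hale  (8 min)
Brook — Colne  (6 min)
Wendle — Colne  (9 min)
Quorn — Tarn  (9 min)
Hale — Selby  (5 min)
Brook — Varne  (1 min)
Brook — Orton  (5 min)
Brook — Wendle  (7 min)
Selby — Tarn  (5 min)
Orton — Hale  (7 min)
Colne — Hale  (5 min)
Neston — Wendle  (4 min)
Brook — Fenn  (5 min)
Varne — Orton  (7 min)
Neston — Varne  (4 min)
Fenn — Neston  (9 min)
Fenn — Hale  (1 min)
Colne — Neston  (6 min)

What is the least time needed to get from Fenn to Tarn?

Shortest distances from Fenn:
Fenn: 0
Hale: 1  (via Fenn)
Brook: 5  (via Fenn)
Colne: 6  (via Hale)
Neston: 6  (via Hale)
Varne: 6  (via Brook)
Selby: 6  (via Hale)
Quorn: 6  (via Hale)
Orton: 8  (via Hale)
Wendle: 10  (via Neston)
Tarn: 11  (via Selby)
Shortest route: Fenn–Hale–Selby–Tarn = 11 min.

11 min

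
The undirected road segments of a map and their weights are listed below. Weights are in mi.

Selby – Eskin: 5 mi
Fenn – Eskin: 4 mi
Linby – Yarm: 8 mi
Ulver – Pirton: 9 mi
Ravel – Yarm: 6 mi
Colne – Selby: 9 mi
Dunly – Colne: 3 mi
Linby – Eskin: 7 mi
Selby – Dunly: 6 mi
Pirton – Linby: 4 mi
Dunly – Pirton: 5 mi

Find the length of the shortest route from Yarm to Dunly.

17 mi

Compare a few routes:
Yarm → Linby → Pirton → Dunly: 8+4+5 = 17
Yarm → Linby → Eskin → Selby → Dunly: 8+7+5+6 = 26
Cheapest is Yarm → Linby → Pirton → Dunly at 17 mi.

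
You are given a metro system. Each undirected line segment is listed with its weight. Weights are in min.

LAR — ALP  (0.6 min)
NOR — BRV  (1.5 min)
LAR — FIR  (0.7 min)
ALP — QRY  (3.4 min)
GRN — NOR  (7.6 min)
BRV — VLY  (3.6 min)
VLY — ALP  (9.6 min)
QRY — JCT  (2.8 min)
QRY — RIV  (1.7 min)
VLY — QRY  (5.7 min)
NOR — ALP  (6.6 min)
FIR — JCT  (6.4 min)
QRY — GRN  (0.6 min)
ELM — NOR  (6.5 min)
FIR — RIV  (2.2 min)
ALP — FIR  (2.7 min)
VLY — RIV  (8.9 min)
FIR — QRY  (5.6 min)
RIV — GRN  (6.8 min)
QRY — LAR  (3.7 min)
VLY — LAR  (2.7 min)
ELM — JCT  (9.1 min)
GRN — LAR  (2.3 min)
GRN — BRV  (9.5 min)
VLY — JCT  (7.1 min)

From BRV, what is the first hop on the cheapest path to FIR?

VLY

Compare a few routes:
BRV → NOR → ALP → LAR → FIR: 1.5+6.6+0.6+0.7 = 9.4
BRV → VLY → LAR → FIR: 3.6+2.7+0.7 = 7
BRV → VLY → LAR → ALP → FIR: 3.6+2.7+0.6+2.7 = 9.6
The minimum is 7 min via BRV → VLY → LAR → FIR.
So from BRV the first move is to VLY.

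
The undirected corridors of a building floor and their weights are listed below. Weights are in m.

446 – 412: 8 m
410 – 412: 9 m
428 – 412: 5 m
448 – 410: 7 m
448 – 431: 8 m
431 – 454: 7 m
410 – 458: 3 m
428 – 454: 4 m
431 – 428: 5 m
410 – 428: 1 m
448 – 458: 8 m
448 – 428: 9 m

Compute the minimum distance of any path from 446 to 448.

21 m

Candidate routes:
446 → 412 → 428 → 448: 8+5+9 = 22
446 → 412 → 428 → 410 → 448: 8+5+1+7 = 21
The minimum is 21 m via 446 → 412 → 428 → 410 → 448.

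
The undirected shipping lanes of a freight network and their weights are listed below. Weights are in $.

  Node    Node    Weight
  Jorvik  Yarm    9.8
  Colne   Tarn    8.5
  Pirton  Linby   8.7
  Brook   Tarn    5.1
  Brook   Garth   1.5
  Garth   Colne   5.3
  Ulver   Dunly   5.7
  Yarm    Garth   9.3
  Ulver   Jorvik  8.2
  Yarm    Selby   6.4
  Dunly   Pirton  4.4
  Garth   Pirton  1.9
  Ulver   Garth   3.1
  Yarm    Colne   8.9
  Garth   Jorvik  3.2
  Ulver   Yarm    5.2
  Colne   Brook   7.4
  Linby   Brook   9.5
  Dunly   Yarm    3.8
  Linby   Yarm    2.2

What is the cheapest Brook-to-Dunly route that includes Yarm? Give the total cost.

$13.6

Shortest Brook→Yarm: Brook–Garth–Ulver–Yarm = 9.8
Shortest Yarm→Dunly: Yarm–Dunly = 3.8
Total via Yarm: 9.8 + 3.8 = $13.6.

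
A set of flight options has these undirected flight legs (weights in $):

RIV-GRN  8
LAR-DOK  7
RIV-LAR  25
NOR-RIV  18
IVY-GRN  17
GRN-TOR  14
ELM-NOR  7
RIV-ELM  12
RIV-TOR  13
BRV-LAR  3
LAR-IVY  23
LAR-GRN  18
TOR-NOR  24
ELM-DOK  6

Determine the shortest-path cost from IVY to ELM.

Settle nodes by increasing distance from IVY:
IVY: 0
GRN: 17  (via IVY)
LAR: 23  (via IVY)
RIV: 25  (via GRN)
BRV: 26  (via LAR)
DOK: 30  (via LAR)
TOR: 31  (via GRN)
ELM: 36  (via DOK)
Shortest route: IVY → LAR → DOK → ELM = $36.

$36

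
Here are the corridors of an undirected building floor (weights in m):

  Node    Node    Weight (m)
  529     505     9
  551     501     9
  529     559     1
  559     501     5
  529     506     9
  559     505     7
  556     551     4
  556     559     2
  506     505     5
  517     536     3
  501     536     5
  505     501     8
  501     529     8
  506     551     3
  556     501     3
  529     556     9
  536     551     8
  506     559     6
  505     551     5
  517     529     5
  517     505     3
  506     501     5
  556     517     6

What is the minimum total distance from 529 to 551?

Running Dijkstra from 529:
529: 0
559: 1  (via 529)
556: 3  (via 559)
517: 5  (via 529)
501: 6  (via 559)
506: 7  (via 559)
551: 7  (via 556)
Shortest route: 529–559–556–551 = 7 m.

7 m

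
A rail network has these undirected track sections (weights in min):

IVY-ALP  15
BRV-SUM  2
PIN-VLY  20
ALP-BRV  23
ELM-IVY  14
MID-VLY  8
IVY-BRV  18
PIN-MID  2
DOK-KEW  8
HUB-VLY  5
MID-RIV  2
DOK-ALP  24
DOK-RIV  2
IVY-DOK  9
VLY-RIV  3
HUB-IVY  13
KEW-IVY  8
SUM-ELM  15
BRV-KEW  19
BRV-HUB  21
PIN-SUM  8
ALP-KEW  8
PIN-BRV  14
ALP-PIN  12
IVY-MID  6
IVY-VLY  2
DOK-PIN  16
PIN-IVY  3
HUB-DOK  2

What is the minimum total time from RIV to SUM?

Compare a few routes:
RIV → MID → PIN → SUM: 2+2+8 = 12
RIV → VLY → IVY → PIN → SUM: 3+2+3+8 = 16
The minimum is 12 min via RIV → MID → PIN → SUM.

12 min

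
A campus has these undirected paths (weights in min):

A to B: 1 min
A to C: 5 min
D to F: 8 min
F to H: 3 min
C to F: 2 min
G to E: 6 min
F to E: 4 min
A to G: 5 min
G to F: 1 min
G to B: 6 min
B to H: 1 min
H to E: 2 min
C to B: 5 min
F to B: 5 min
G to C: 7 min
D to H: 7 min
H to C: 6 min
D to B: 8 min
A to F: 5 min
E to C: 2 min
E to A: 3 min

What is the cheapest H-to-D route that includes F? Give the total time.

Shortest H→F: H–F = 3
Best F to D: F–D costing 8
Total via F: 3 + 8 = 11 min.

11 min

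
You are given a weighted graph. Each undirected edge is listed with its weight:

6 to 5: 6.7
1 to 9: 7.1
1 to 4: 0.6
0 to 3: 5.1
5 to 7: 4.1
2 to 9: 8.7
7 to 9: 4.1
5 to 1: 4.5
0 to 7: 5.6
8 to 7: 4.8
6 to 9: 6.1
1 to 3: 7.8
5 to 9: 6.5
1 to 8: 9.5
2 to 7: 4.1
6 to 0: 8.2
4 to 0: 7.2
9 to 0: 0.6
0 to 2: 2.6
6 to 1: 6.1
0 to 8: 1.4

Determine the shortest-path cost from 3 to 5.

12.2

Shortest distances from 3:
3: 0
0: 5.1  (via 3)
9: 5.7  (via 0)
8: 6.5  (via 0)
2: 7.7  (via 0)
1: 7.8  (via 3)
4: 8.4  (via 1)
7: 9.8  (via 9)
6: 11.8  (via 9)
5: 12.2  (via 9)
Shortest route: 3 → 0 → 9 → 5 = 12.2.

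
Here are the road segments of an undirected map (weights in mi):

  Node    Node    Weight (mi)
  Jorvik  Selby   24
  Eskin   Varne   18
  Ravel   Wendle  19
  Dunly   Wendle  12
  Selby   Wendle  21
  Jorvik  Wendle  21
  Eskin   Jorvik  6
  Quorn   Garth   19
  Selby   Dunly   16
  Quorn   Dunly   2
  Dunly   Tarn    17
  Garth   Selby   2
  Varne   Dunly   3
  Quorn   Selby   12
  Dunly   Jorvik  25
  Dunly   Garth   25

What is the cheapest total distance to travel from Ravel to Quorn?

33 mi

Settle nodes by increasing distance from Ravel:
Ravel: 0
Wendle: 19  (via Ravel)
Dunly: 31  (via Wendle)
Quorn: 33  (via Dunly)
Shortest route: Ravel → Wendle → Dunly → Quorn = 33 mi.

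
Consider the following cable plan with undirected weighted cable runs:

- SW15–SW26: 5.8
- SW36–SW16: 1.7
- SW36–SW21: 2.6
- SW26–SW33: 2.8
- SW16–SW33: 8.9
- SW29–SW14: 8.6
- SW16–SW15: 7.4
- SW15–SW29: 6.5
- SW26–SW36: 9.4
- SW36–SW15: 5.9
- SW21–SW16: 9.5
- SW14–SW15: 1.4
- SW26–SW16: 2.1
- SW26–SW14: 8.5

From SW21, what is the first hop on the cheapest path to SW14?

Candidate routes:
SW21–SW36–SW16–SW15–SW14: 2.6+1.7+7.4+1.4 = 13.1
SW21–SW36–SW16–SW26–SW15–SW14: 2.6+1.7+2.1+5.8+1.4 = 13.6
SW21–SW36–SW15–SW14: 2.6+5.9+1.4 = 9.9
Cheapest is SW21–SW36–SW15–SW14 at 9.9.
So from SW21 the first move is to SW36.

SW36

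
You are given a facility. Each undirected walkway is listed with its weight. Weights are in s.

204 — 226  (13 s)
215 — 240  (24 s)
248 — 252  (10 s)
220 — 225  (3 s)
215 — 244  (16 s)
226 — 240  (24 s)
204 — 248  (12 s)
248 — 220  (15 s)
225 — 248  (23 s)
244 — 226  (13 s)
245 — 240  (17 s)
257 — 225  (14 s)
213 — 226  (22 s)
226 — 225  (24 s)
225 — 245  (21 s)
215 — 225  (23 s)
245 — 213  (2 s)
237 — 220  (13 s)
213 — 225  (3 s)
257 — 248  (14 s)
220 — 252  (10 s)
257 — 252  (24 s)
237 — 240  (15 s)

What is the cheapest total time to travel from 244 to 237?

52 s

Compare a few routes:
244 → 226 → 213 → 225 → 220 → 237: 13+22+3+3+13 = 54
244 → 226 → 225 → 220 → 237: 13+24+3+13 = 53
244 → 226 → 240 → 237: 13+24+15 = 52
244 → 215 → 225 → 220 → 237: 16+23+3+13 = 55
The minimum is 52 s via 244 → 226 → 240 → 237.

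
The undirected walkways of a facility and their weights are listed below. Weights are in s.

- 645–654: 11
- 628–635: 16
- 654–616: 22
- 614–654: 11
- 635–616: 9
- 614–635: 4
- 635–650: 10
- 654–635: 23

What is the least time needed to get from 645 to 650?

Shortest distances from 645:
645: 0
654: 11  (via 645)
614: 22  (via 654)
635: 26  (via 614)
616: 33  (via 654)
650: 36  (via 635)
Shortest route: 645–654–614–635–650 = 36 s.

36 s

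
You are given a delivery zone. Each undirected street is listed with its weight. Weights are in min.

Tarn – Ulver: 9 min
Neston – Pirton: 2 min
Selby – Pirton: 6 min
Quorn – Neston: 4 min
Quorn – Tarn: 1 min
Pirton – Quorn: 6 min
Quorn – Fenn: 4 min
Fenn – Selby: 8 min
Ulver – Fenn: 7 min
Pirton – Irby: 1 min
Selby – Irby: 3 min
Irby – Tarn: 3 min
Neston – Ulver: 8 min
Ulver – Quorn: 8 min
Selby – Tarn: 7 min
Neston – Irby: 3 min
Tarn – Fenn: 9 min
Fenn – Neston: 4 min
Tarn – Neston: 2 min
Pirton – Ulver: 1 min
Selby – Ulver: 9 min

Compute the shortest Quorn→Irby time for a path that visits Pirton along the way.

6 min

Shortest Quorn→Pirton: Quorn → Tarn → Neston → Pirton = 5
Shortest Pirton→Irby: Pirton → Irby = 1
Total via Pirton: 5 + 1 = 6 min.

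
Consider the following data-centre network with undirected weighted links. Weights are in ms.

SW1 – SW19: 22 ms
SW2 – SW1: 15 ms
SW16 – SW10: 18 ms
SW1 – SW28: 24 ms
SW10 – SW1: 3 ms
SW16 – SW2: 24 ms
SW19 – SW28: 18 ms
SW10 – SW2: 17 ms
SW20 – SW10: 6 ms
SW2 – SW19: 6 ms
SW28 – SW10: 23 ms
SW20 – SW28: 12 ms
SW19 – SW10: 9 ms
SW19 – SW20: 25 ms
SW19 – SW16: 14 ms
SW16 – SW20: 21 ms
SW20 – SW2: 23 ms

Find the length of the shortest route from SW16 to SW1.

Running Dijkstra from SW16:
SW16: 0
SW19: 14  (via SW16)
SW10: 18  (via SW16)
SW2: 20  (via SW19)
SW20: 21  (via SW16)
SW1: 21  (via SW10)
Shortest route: SW16 → SW10 → SW1 = 21 ms.

21 ms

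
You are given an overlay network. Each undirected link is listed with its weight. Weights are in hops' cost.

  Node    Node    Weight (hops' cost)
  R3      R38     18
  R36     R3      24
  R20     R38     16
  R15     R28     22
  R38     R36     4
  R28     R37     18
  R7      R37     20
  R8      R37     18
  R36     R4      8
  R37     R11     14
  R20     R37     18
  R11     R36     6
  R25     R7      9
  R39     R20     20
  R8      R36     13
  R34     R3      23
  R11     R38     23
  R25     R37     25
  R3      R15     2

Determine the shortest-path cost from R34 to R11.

51 hops' cost

Compare a few routes:
R34–R3–R38–R36–R11: 23+18+4+6 = 51
R34–R3–R36–R11: 23+24+6 = 53
Cheapest is R34–R3–R38–R36–R11 at 51 hops' cost.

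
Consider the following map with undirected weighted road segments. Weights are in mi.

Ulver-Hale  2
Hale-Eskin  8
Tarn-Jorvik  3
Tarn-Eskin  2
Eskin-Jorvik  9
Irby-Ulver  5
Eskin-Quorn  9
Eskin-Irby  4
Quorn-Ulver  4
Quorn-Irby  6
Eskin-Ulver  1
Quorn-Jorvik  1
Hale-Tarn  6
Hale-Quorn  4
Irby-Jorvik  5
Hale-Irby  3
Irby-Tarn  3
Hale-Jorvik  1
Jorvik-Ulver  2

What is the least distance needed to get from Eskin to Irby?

4 mi

Running Dijkstra from Eskin:
Eskin: 0
Ulver: 1  (via Eskin)
Tarn: 2  (via Eskin)
Hale: 3  (via Ulver)
Jorvik: 3  (via Ulver)
Quorn: 4  (via Jorvik)
Irby: 4  (via Eskin)
Shortest route: Eskin–Irby = 4 mi.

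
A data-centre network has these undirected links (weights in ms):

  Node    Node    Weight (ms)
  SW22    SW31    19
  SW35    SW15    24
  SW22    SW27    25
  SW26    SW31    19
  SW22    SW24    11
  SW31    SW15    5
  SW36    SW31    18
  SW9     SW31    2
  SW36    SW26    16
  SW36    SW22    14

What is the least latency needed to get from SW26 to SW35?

Running Dijkstra from SW26:
SW26: 0
SW36: 16  (via SW26)
SW31: 19  (via SW26)
SW9: 21  (via SW31)
SW15: 24  (via SW31)
SW22: 30  (via SW36)
SW24: 41  (via SW22)
SW35: 48  (via SW15)
Shortest route: SW26 → SW31 → SW15 → SW35 = 48 ms.

48 ms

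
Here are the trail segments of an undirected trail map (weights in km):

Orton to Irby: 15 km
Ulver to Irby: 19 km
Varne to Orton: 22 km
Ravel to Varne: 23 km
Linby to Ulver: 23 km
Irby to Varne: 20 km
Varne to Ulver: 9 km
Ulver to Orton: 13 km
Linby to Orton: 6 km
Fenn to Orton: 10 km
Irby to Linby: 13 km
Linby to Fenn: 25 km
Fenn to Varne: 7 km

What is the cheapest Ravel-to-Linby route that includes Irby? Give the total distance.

56 km

Shortest Ravel→Irby: Ravel → Varne → Irby = 43
Shortest Irby→Linby: Irby → Linby = 13
Total via Irby: 43 + 13 = 56 km.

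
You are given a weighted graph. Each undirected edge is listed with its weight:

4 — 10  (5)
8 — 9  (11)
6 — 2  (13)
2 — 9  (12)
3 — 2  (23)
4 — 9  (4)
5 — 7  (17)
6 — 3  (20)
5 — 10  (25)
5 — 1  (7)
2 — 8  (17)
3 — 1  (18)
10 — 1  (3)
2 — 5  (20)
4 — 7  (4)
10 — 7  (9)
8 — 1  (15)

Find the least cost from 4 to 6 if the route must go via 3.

46

Best 4 to 3: 4 → 10 → 1 → 3 costing 26
Shortest 3→6: 3 → 6 = 20
Total via 3: 26 + 20 = 46.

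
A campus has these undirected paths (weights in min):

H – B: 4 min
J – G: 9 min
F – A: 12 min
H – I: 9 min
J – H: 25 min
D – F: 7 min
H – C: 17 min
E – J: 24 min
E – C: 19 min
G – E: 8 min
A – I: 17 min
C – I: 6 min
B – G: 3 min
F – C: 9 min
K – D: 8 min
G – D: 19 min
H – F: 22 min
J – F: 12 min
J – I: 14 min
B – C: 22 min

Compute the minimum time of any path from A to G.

33 min

Settle nodes by increasing distance from A:
A: 0
F: 12  (via A)
I: 17  (via A)
D: 19  (via F)
C: 21  (via F)
J: 24  (via F)
H: 26  (via I)
K: 27  (via D)
B: 30  (via H)
G: 33  (via J)
Shortest route: A–F–J–G = 33 min.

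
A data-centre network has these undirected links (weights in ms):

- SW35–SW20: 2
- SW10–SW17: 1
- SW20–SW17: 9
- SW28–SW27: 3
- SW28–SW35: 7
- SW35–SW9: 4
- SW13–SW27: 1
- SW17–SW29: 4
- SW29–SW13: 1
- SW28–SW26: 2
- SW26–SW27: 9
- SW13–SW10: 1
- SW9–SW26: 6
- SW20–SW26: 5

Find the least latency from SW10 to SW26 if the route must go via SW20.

Best SW10 to SW20: SW10–SW17–SW20 costing 10
Shortest SW20→SW26: SW20–SW26 = 5
Total via SW20: 10 + 5 = 15 ms.

15 ms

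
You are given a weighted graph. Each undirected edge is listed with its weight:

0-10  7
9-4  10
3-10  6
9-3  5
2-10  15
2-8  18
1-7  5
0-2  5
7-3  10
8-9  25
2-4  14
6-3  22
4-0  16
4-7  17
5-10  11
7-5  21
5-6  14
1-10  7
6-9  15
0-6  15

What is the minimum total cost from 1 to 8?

Enumerating some paths:
1 → 10 → 2 → 8: 7+15+18 = 40
1 → 10 → 3 → 9 → 8: 7+6+5+25 = 43
1 → 10 → 0 → 2 → 8: 7+7+5+18 = 37
The minimum is 37 via 1 → 10 → 0 → 2 → 8.

37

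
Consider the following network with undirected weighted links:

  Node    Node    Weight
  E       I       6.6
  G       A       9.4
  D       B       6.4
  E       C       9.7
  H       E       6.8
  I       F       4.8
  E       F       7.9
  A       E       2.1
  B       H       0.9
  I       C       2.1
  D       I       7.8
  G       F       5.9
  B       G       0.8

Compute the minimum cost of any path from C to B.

Enumerating some paths:
C → I → D → B: 2.1+7.8+6.4 = 16.3
C → I → F → G → B: 2.1+4.8+5.9+0.8 = 13.6
The minimum is 13.6 via C → I → F → G → B.

13.6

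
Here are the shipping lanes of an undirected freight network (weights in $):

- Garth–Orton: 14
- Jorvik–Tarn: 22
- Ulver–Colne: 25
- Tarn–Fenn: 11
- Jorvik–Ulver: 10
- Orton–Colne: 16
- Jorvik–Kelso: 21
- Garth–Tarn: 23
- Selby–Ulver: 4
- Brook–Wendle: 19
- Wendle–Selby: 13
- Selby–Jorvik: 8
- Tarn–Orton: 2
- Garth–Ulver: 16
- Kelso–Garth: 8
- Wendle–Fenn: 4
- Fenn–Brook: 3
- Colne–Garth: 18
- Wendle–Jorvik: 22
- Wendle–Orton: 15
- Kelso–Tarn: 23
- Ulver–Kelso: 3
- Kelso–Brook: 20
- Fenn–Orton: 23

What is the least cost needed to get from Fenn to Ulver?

$21

Settle nodes by increasing distance from Fenn:
Fenn: 0
Brook: 3  (via Fenn)
Wendle: 4  (via Fenn)
Tarn: 11  (via Fenn)
Orton: 13  (via Tarn)
Selby: 17  (via Wendle)
Ulver: 21  (via Selby)
Shortest route: Fenn–Wendle–Selby–Ulver = $21.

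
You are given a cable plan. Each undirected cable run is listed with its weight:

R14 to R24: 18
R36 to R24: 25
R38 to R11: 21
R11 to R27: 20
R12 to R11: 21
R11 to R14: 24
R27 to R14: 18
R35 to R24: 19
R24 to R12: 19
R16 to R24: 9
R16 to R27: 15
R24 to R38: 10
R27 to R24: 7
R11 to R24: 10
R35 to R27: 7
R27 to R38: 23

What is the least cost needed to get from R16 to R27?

15

Shortest distances from R16:
R16: 0
R24: 9  (via R16)
R27: 15  (via R16)
Shortest route: R16 → R27 = 15.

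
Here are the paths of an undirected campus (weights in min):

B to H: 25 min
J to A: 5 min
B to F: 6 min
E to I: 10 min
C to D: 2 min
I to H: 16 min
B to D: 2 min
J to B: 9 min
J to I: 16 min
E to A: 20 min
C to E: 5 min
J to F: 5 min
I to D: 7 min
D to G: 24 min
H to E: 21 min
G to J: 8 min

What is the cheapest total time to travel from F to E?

Shortest distances from F:
F: 0
J: 5  (via F)
B: 6  (via F)
D: 8  (via B)
A: 10  (via J)
C: 10  (via D)
G: 13  (via J)
E: 15  (via C)
Shortest route: F–B–D–C–E = 15 min.

15 min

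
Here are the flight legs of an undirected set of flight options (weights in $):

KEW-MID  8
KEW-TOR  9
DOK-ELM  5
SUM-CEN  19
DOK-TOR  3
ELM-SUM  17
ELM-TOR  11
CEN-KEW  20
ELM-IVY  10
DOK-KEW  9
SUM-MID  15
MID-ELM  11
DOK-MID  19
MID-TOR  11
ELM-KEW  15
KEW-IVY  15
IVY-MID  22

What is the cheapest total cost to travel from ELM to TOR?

$8

Shortest distances from ELM:
ELM: 0
DOK: 5  (via ELM)
TOR: 8  (via DOK)
Shortest route: ELM–DOK–TOR = $8.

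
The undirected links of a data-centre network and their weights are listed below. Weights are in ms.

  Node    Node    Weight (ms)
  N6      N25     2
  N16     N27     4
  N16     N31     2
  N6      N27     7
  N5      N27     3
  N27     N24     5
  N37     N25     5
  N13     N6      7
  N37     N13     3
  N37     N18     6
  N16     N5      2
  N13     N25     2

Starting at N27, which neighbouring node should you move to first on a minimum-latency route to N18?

N6

Enumerating some paths:
N27 → N6 → N25 → N37 → N18: 7+2+5+6 = 20
N27 → N6 → N13 → N25 → N37 → N18: 7+7+2+5+6 = 27
N27 → N6 → N13 → N37 → N18: 7+7+3+6 = 23
The minimum is 20 ms via N27 → N6 → N25 → N37 → N18.
So from N27 the first move is to N6.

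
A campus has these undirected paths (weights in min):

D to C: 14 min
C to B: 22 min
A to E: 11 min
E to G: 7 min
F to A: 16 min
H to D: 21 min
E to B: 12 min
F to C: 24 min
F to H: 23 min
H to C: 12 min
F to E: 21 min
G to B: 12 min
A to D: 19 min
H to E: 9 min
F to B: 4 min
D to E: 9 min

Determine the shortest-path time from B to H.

21 min

Compare a few routes:
B → E → H: 12+9 = 21
B → C → H: 22+12 = 34
B → F → H: 4+23 = 27
B → G → E → H: 12+7+9 = 28
Cheapest is B → E → H at 21 min.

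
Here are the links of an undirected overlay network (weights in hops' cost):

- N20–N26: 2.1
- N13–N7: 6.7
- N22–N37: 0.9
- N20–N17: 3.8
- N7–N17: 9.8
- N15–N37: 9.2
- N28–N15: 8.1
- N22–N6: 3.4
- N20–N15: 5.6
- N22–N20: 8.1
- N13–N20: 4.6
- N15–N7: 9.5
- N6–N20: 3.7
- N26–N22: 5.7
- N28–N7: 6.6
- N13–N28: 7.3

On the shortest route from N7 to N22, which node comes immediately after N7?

N13

Compare a few routes:
N7 → N13 → N20 → N26 → N22: 6.7+4.6+2.1+5.7 = 19.1
N7 → N13 → N20 → N22: 6.7+4.6+8.1 = 19.4
N7 → N13 → N20 → N6 → N22: 6.7+4.6+3.7+3.4 = 18.4
Cheapest is N7 → N13 → N20 → N6 → N22 at 18.4 hops' cost.
So from N7 the first move is to N13.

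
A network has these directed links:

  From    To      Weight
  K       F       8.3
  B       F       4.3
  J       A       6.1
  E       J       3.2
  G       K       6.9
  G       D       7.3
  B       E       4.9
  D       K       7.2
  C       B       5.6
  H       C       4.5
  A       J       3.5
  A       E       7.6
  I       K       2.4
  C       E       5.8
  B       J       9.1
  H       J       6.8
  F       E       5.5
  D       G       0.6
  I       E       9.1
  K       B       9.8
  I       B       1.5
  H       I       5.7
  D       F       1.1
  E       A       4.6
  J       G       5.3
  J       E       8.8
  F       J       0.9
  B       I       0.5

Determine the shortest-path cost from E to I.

Shortest distances from E:
E: 0
J: 3.2  (via E)
A: 4.6  (via E)
G: 8.5  (via J)
K: 15.4  (via G)
D: 15.8  (via G)
F: 16.9  (via D)
B: 25.2  (via K)
I: 25.7  (via B)
Shortest route: E–J–G–K–B–I = 25.7.

25.7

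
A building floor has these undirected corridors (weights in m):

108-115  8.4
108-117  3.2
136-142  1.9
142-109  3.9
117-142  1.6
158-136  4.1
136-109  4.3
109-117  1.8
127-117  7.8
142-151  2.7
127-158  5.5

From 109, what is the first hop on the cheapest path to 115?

117

Enumerating some paths:
109 → 117 → 108 → 115: 1.8+3.2+8.4 = 13.4
109 → 142 → 117 → 108 → 115: 3.9+1.6+3.2+8.4 = 17.1
Cheapest is 109 → 117 → 108 → 115 at 13.4 m.
So from 109 the first move is to 117.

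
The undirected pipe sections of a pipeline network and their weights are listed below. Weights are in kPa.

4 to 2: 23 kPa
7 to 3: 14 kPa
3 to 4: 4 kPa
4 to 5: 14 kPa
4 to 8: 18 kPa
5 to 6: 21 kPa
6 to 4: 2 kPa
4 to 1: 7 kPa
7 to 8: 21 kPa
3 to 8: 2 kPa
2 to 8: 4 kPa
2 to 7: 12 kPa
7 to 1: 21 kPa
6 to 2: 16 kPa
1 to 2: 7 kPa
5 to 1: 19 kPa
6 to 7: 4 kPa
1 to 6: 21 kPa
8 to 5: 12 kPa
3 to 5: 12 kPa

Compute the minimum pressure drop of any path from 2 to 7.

Candidate routes:
2 - 7: 12 = 12
2 - 8 - 3 - 4 - 6 - 7: 4+2+4+2+4 = 16
Cheapest is 2 - 7 at 12 kPa.

12 kPa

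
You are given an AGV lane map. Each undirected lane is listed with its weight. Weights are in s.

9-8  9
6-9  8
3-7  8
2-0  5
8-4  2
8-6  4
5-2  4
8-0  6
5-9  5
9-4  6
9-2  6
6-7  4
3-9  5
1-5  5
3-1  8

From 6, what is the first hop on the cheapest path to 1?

Compare a few routes:
6 → 9 → 5 → 1: 8+5+5 = 18
6 → 7 → 3 → 1: 4+8+8 = 20
6 → 9 → 3 → 1: 8+5+8 = 21
6 → 8 → 4 → 9 → 5 → 1: 4+2+6+5+5 = 22
Cheapest is 6 → 9 → 5 → 1 at 18 s.
So from 6 the first move is to 9.

9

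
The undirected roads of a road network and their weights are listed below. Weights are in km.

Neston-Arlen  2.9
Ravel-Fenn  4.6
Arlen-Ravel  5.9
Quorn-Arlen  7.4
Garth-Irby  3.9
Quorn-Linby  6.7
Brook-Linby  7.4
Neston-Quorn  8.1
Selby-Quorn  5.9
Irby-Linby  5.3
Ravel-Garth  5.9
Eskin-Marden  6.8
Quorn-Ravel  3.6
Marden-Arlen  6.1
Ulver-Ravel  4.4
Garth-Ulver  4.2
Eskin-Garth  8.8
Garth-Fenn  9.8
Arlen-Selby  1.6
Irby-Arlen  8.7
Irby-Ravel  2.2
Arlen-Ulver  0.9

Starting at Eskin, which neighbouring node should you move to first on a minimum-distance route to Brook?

Enumerating some paths:
Eskin–Garth–Irby–Linby–Brook: 8.8+3.9+5.3+7.4 = 25.4
Eskin–Garth–Ulver–Ravel–Irby–Linby–Brook: 8.8+4.2+4.4+2.2+5.3+7.4 = 32.3
Eskin–Garth–Ravel–Irby–Linby–Brook: 8.8+5.9+2.2+5.3+7.4 = 29.6
Cheapest is Eskin–Garth–Irby–Linby–Brook at 25.4 km.
So from Eskin the first move is to Garth.

Garth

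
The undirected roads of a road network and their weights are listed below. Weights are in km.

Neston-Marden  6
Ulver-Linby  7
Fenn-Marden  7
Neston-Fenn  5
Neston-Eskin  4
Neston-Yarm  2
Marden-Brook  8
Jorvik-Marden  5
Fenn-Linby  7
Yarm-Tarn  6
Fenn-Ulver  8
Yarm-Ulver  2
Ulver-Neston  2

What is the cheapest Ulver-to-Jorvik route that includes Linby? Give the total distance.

Best Ulver to Linby: Ulver–Linby costing 7
Best Linby to Jorvik: Linby–Fenn–Marden–Jorvik costing 19
Total via Linby: 7 + 19 = 26 km.

26 km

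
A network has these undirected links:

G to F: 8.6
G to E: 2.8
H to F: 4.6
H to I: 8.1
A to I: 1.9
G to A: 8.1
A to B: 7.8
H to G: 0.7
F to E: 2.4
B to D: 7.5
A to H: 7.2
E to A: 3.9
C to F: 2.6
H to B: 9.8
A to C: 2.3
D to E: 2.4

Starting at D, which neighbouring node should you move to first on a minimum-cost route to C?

E

Candidate routes:
D–E–F–C: 2.4+2.4+2.6 = 7.4
D–E–A–C: 2.4+3.9+2.3 = 8.6
Cheapest is D–E–F–C at 7.4.
So from D the first move is to E.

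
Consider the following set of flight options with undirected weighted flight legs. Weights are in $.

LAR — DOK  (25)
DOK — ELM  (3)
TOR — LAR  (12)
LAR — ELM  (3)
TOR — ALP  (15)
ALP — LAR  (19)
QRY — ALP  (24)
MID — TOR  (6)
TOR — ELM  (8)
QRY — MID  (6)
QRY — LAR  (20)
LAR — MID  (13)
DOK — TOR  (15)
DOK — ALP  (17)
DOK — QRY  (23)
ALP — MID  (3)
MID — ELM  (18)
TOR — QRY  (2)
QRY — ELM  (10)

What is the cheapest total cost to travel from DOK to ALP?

$17

Enumerating some paths:
DOK - ELM - TOR - QRY - MID - ALP: 3+8+2+6+3 = 22
DOK - ELM - LAR - MID - ALP: 3+3+13+3 = 22
DOK - ELM - TOR - MID - ALP: 3+8+6+3 = 20
DOK - ALP: 17 = 17
The minimum is $17 via DOK - ALP.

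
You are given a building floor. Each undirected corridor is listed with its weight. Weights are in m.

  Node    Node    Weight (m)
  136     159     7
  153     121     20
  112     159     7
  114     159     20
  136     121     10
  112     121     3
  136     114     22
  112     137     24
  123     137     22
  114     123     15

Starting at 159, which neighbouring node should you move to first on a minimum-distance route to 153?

Enumerating some paths:
159–112–121–153: 7+3+20 = 30
159–114–136–121–153: 20+22+10+20 = 72
159–136–121–153: 7+10+20 = 37
The minimum is 30 m via 159–112–121–153.
So from 159 the first move is to 112.

112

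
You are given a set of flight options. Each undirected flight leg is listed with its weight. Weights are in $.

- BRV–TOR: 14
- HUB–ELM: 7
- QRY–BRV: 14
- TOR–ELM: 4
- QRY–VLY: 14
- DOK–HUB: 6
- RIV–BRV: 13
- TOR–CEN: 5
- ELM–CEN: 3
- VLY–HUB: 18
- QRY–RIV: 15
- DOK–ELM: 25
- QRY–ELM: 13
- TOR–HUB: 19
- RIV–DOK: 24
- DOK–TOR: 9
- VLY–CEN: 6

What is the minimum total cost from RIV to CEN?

Compare a few routes:
RIV → QRY → ELM → CEN: 15+13+3 = 31
RIV → BRV → TOR → CEN: 13+14+5 = 32
RIV → BRV → TOR → ELM → CEN: 13+14+4+3 = 34
The minimum is $31 via RIV → QRY → ELM → CEN.

$31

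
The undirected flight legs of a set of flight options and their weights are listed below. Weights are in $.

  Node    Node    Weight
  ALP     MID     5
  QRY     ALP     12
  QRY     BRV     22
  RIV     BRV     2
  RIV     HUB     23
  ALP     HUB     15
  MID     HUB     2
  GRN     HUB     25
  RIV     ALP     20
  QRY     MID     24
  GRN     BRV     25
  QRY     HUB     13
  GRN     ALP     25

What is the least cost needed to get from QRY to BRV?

Compare a few routes:
QRY → ALP → RIV → BRV: 12+20+2 = 34
QRY → BRV: 22 = 22
Cheapest is QRY → BRV at $22.

$22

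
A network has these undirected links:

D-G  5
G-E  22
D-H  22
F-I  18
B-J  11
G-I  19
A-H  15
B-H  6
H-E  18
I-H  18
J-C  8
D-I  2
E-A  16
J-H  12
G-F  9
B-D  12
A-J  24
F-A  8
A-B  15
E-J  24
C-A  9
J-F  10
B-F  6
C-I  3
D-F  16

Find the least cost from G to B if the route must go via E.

Shortest G→E: G–E = 22
Best E to B: E–H–B costing 24
Total via E: 22 + 24 = 46.

46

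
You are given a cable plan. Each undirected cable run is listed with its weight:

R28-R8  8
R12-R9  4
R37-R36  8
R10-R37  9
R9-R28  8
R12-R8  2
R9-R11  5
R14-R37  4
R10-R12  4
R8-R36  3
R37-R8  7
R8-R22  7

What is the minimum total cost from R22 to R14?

18

Compare a few routes:
R22 → R8 → R28 → R9 → R12 → R10 → R37 → R14: 7+8+8+4+4+9+4 = 44
R22 → R8 → R36 → R37 → R14: 7+3+8+4 = 22
R22 → R8 → R37 → R14: 7+7+4 = 18
R22 → R8 → R12 → R10 → R37 → R14: 7+2+4+9+4 = 26
The minimum is 18 via R22 → R8 → R37 → R14.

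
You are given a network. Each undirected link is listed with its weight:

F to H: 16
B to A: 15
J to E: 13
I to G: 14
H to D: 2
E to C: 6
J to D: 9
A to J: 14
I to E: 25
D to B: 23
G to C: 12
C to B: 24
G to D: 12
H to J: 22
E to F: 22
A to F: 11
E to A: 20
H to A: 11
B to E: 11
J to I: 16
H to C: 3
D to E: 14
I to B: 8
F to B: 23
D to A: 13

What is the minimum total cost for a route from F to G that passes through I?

Best F to I: F–B–I costing 31
Best I to G: I–G costing 14
Total via I: 31 + 14 = 45.

45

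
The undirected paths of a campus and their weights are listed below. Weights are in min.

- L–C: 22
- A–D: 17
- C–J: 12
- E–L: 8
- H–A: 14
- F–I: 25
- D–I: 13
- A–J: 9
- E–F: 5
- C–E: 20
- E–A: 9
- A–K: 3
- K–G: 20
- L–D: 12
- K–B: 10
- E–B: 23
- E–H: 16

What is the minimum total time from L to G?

40 min

Shortest distances from L:
L: 0
E: 8  (via L)
D: 12  (via L)
F: 13  (via E)
A: 17  (via E)
K: 20  (via A)
C: 22  (via L)
H: 24  (via E)
I: 25  (via D)
J: 26  (via A)
B: 30  (via K)
G: 40  (via K)
Shortest route: L–E–A–K–G = 40 min.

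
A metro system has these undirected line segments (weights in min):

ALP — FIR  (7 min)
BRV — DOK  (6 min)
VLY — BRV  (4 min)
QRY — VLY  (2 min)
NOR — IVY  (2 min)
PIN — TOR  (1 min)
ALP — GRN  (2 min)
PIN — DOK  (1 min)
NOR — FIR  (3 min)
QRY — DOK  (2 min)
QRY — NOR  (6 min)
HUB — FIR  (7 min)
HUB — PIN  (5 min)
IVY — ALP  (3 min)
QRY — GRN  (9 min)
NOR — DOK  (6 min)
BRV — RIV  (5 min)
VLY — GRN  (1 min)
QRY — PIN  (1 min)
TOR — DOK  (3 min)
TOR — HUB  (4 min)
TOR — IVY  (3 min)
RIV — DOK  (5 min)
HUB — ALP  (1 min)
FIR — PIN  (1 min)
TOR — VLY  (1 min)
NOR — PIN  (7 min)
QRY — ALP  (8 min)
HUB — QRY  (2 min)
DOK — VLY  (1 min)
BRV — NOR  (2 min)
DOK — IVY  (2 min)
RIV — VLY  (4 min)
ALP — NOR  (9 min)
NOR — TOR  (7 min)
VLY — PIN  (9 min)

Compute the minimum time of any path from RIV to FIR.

Shortest distances from RIV:
RIV: 0
VLY: 4  (via RIV)
BRV: 5  (via RIV)
DOK: 5  (via RIV)
GRN: 5  (via VLY)
TOR: 5  (via VLY)
PIN: 6  (via DOK)
QRY: 6  (via VLY)
IVY: 7  (via DOK)
NOR: 7  (via BRV)
ALP: 7  (via GRN)
FIR: 7  (via PIN)
Shortest route: RIV → DOK → PIN → FIR = 7 min.

7 min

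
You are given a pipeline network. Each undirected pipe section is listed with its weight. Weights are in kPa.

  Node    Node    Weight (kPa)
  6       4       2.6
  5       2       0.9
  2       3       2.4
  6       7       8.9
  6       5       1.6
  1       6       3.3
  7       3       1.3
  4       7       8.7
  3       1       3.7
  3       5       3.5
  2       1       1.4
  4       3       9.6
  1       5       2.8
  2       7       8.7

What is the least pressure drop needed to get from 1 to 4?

5.9 kPa

Shortest distances from 1:
1: 0
2: 1.4  (via 1)
5: 2.3  (via 2)
6: 3.3  (via 1)
3: 3.7  (via 1)
7: 5  (via 3)
4: 5.9  (via 6)
Shortest route: 1 → 6 → 4 = 5.9 kPa.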